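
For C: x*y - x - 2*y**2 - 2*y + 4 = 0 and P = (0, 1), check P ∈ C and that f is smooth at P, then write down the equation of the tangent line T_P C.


Tangent line at P: 6 - 6*y = 0.

Step 1: f(0, 1) = 0, so P lies on C.
Step 2: partial derivatives
  f_x(x, y) = y - 1, f_y(x, y) = x - 4*y - 2.
  f_x(P) = 0, f_y(P) = -6 (gradient nonzero, so P is smooth).
Step 3: tangent line at P: 0·(x − 0) + -6·(y − 1) = 0.
Expanding: 6 - 6*y = 0.


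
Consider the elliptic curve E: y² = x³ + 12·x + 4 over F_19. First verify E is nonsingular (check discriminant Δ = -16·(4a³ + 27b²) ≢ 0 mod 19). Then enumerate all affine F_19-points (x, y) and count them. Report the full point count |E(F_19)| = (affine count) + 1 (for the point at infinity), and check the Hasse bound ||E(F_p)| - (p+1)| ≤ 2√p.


Affine points = {(0, 2), (0, 17), (1, 6), (1, 13), (2, 6), (2, 13), (6, 8), (6, 11), (8, 2), (8, 17), (9, 9), (9, 10), (11, 2), (11, 17), (13, 1), (13, 18), (14, 3), (14, 16), (15, 5), (15, 14), (16, 6), (16, 13)}; affine count = 22; |E(F_19)| = 23.

Discriminant check: Δ ∝ 4a³ + 27b² = 4·12³ + 27·4² = 4·1728 + 27·16 ≡ 10 (mod 19). Nonzero ⇒ E is nonsingular.
For each x ∈ F_19, compute rhs = x³ + 12·x + 4 mod 19, then count y ∈ F_19 with y² ≡ rhs.
  x = 0: rhs = 4, matching y values: 2, 17 (2 points).
  x = 1: rhs = 17, matching y values: 6, 13 (2 points).
  x = 2: rhs = 17, matching y values: 6, 13 (2 points).
  x = 3: rhs = 10, matching y values: none (0 points).
  x = 4: rhs = 2, matching y values: none (0 points).
  x = 5: rhs = 18, matching y values: none (0 points).
  x = 6: rhs = 7, matching y values: 8, 11 (2 points).
  x = 7: rhs = 13, matching y values: none (0 points).
  x = 8: rhs = 4, matching y values: 2, 17 (2 points).
  x = 9: rhs = 5, matching y values: 9, 10 (2 points).
  x = 10: rhs = 3, matching y values: none (0 points).
  x = 11: rhs = 4, matching y values: 2, 17 (2 points).
  x = 12: rhs = 14, matching y values: none (0 points).
  x = 13: rhs = 1, matching y values: 1, 18 (2 points).
  x = 14: rhs = 9, matching y values: 3, 16 (2 points).
  x = 15: rhs = 6, matching y values: 5, 14 (2 points).
  x = 16: rhs = 17, matching y values: 6, 13 (2 points).
  x = 17: rhs = 10, matching y values: none (0 points).
  x = 18: rhs = 10, matching y values: none (0 points).
Total affine count: 22.
Full point count |E(F_19)| = 22 + 1 = 23.
Hasse bound: |23 − (19+1)| = |3| = 3 ≤ 2√19 ≈ 8.7178 ✓.


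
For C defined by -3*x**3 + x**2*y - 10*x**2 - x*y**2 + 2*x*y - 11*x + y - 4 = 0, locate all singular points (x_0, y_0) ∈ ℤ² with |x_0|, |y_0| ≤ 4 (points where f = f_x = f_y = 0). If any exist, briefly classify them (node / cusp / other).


Singular points: {(-1, 0)}; classification: node.

Compute partial derivatives:
  f_x = -9*x**2 + 2*x*y - 20*x - y**2 + 2*y - 11.
  f_y = x**2 - 2*x*y + 2*x + 1.
Scan x_0 ∈ {−4, ..., 4}. For each x_0, f_y(x_0, y) is a polynomial in y; find its integer roots y ∈ {−4, ..., 4}, then test f_x and f at those candidates.
  x = -4: f_y(-4, y) = 8*y + 9; no integer root y with |y| ≤ 4.
  x = -3: f_y(-3, y) = 6*y + 4; no integer root y with |y| ≤ 4.
  x = -2: f_y(-2, y) = 4*y + 1; no integer root y with |y| ≤ 4.
  x = -1: f_y(-1, y) = 2*y; vanishes at y ∈ {0}. (-1, 0): f_x = 0, f = 0 — SINGULAR.
  x = 0: f_y(0, y) = 1; no integer root y with |y| ≤ 4.
  x = 1: f_y(1, y) = 4 - 2*y; vanishes at y ∈ {2}. (1, 2): f_x = -36 ≠ 0.
  x = 2: f_y(2, y) = 9 - 4*y; no integer root y with |y| ≤ 4.
  x = 3: f_y(3, y) = 16 - 6*y; no integer root y with |y| ≤ 4.
  x = 4: f_y(4, y) = 25 - 8*y; no integer root y with |y| ≤ 4.
Only singular point on the grid: (-1, 0).
Classify: substitute x = -1 + u, y = 0 + v and expand: f = -3*u**3 + u**2*v - u**2 - u*v**2 + v**2.
No constant or linear terms (consistent with a singular point). Quadratic part: -u**2 + v**2. Cubic part: -3*u**3 + u**2*v - u*v**2.
The quadratic part v**2 - u**2 = (v − u)(v + u) splits into two distinct linear factors, so there are two distinct tangent lines y − 0 = ±(x − -1) — this is a node (ordinary double point).
Classification: node.


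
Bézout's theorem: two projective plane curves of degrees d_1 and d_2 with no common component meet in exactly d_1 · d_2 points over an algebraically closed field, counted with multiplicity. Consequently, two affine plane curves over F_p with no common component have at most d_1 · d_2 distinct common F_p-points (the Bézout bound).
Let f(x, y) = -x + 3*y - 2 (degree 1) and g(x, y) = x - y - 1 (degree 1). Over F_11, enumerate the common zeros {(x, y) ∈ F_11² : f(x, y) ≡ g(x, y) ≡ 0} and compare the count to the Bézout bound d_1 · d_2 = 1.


Common zeros: {(8, 7)}; count = 1; Bézout bound = 1.

deg(f) = 1, deg(g) = 1, so Bézout bound = 1.
Scan x ∈ F_11. For each x, list the y ∈ F_11 with f(x, y) ≡ 0 and those with g(x, y) ≡ 0 (mod 11); the common zeros in that column are the intersection.
  x = 0: f ≡ 0 at y ∈ {8}; g ≡ 0 at y ∈ {10}; common: ∅.
  x = 1: f ≡ 0 at y ∈ {1}; g ≡ 0 at y ∈ {0}; common: ∅.
  x = 2: f ≡ 0 at y ∈ {5}; g ≡ 0 at y ∈ {1}; common: ∅.
  x = 3: f ≡ 0 at y ∈ {9}; g ≡ 0 at y ∈ {2}; common: ∅.
  x = 4: f ≡ 0 at y ∈ {2}; g ≡ 0 at y ∈ {3}; common: ∅.
  x = 5: f ≡ 0 at y ∈ {6}; g ≡ 0 at y ∈ {4}; common: ∅.
  x = 6: f ≡ 0 at y ∈ {10}; g ≡ 0 at y ∈ {5}; common: ∅.
  x = 7: f ≡ 0 at y ∈ {3}; g ≡ 0 at y ∈ {6}; common: ∅.
  x = 8: f ≡ 0 at y ∈ {7}; g ≡ 0 at y ∈ {7}; common: {7}.
  x = 9: f ≡ 0 at y ∈ {0}; g ≡ 0 at y ∈ {8}; common: ∅.
  x = 10: f ≡ 0 at y ∈ {4}; g ≡ 0 at y ∈ {9}; common: ∅.
Collecting: common zeros = {(8, 7)}, so the count is 1.
Comparison with the Bézout bound: 1 ≤ 1 = deg(f)·deg(g), as expected for curves with no common component (the bound is attained).


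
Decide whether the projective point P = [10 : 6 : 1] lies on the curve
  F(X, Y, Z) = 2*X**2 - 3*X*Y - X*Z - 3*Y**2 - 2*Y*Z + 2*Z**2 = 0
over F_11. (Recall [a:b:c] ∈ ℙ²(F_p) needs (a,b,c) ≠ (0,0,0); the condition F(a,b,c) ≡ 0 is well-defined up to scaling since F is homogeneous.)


F(10,6,1) ≡ 2 (mod 11); P is NOT on the curve.

Evaluate F(10, 6, 1) term-by-term (mod 11).
  2*X**2 ↦ 2·100·1·1 = 200
  -3*X*Y ↦ -3·10·6·1 = -180
  -X*Z ↦ -1·10·1·1 = -10
  -3*Y**2 ↦ -3·1·36·1 = -108
  -2*Y*Z ↦ -2·1·6·1 = -12
  2*Z**2 ↦ 2·1·1·1 = 2
Sum: F(10, 6, 1) = (200) + (-180) + (-10) + (-108) + (-12) + (2) = -108.
Reducing mod 11: -108 ≡ 2 (mod 11).
Since F(a, b, c) ≡ 2 ≠ 0 (mod 11), P does NOT lie on the curve.


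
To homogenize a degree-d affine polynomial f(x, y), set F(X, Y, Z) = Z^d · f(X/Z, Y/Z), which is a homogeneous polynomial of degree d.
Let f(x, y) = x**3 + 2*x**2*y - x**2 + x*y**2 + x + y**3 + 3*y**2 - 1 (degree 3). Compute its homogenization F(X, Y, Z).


F(X, Y, Z) = X**3 + 2*X**2*Y - X**2*Z + X*Y**2 + X*Z**2 + Y**3 + 3*Y**2*Z - Z**3

deg(f) = 3.
Substitute x = X/Z, y = Y/Z into f, then multiply by Z^3.
  monomial 1·x^3·y^0 ↦ 1·X^3·Y^0·Z^0.
  monomial 2·x^2·y^1 ↦ 2·X^2·Y^1·Z^0.
  monomial -1·x^2·y^0 ↦ -1·X^2·Y^0·Z^1.
  monomial 1·x^1·y^2 ↦ 1·X^1·Y^2·Z^0.
  monomial 1·x^1·y^0 ↦ 1·X^1·Y^0·Z^2.
  monomial 1·x^0·y^3 ↦ 1·X^0·Y^3·Z^0.
  monomial 3·x^0·y^2 ↦ 3·X^0·Y^2·Z^1.
  monomial -1·x^0·y^0 ↦ -1·X^0·Y^0·Z^3.
Collecting: F(X, Y, Z) = X**3 + 2*X**2*Y - X**2*Z + X*Y**2 + X*Z**2 + Y**3 + 3*Y**2*Z - Z**3.


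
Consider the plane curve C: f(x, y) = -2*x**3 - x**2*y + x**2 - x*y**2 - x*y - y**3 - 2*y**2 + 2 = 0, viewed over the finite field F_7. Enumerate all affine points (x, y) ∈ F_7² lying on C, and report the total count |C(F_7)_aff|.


Affine F_7-points: {(0, 2), (1, 4), (2, 1), (2, 3), (2, 6), (3, 6), (4, 2), (4, 4), (6, 2)}; count = 9.

For each of the 49 pairs (x, y) ∈ F_7², evaluate f(x, y) mod 7. Record the zeros.
  x = 0: [0↦2, 1↦6, 2↦0, 3↦6, 4↦4, 5↦2, 6↦1]  zeros at y ∈ {2}
  x = 1: [0↦1, 1↦2, 2↦5, 3↦4, 4↦0, 5↦1, 6↦1]  zeros at y ∈ {4}
  x = 2: [0↦4, 1↦0, 2↦3, 3↦0, 4↦6, 5↦1, 6↦0]  zeros at y ∈ {1, 3, 6}
  x = 3: [0↦6, 1↦2, 2↦3, 3↦3, 4↦3, 5↦4, 6↦0]  zeros at y ∈ {6}
  x = 4: [0↦2, 1↦3, 2↦0, 3↦1, 4↦0, 5↦5, 6↦3]  zeros at y ∈ {2, 4}
  x = 5: [0↦1, 1↦5, 2↦3, 3↦3, 4↦6, 5↦6, 6↦4]  zeros at y ∈ ∅
  x = 6: [0↦5, 1↦3, 2↦0, 3↦4, 4↦2, 5↦2, 6↦5]  zeros at y ∈ {2}
Collecting zeros: affine points = {(0, 2), (1, 4), (2, 1), (2, 3), (2, 6), (3, 6), (4, 2), (4, 4), (6, 2)}.
Total count |C(F_7)_aff| = 9.


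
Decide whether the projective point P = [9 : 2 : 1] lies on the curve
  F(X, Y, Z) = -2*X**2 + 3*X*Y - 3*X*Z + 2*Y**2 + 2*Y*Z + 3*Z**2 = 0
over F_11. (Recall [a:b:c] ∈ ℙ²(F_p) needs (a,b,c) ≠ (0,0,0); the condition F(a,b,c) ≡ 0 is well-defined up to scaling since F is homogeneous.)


F(9,2,1) ≡ 1 (mod 11); P is NOT on the curve.

Evaluate F(9, 2, 1) term-by-term (mod 11).
  -2*X**2 ↦ -2·81·1·1 = -162
  3*X*Y ↦ 3·9·2·1 = 54
  -3*X*Z ↦ -3·9·1·1 = -27
  2*Y**2 ↦ 2·1·4·1 = 8
  2*Y*Z ↦ 2·1·2·1 = 4
  3*Z**2 ↦ 3·1·1·1 = 3
Sum: F(9, 2, 1) = (-162) + (54) + (-27) + (8) + (4) + (3) = -120.
Reducing mod 11: -120 ≡ 1 (mod 11).
Since F(a, b, c) ≡ 1 ≠ 0 (mod 11), P does NOT lie on the curve.


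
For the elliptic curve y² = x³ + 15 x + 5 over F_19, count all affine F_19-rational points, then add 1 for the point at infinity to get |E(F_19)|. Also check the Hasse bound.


Affine points = {(0, 9), (0, 10), (2, 9), (2, 10), (3, 1), (3, 18), (6, 8), (6, 11), (7, 4), (7, 15), (11, 0), (16, 3), (16, 16), (17, 9), (17, 10)}; affine count = 15; |E(F_19)| = 16.

Discriminant check: Δ ∝ 4a³ + 27b² = 4·15³ + 27·5² = 4·3375 + 27·25 ≡ 1 (mod 19). Nonzero ⇒ E is nonsingular.
For each x ∈ F_19, compute rhs = x³ + 15·x + 5 mod 19, then count y ∈ F_19 with y² ≡ rhs.
  x = 0: rhs = 5, matching y values: 9, 10 (2 points).
  x = 1: rhs = 2, matching y values: none (0 points).
  x = 2: rhs = 5, matching y values: 9, 10 (2 points).
  x = 3: rhs = 1, matching y values: 1, 18 (2 points).
  x = 4: rhs = 15, matching y values: none (0 points).
  x = 5: rhs = 15, matching y values: none (0 points).
  x = 6: rhs = 7, matching y values: 8, 11 (2 points).
  x = 7: rhs = 16, matching y values: 4, 15 (2 points).
  x = 8: rhs = 10, matching y values: none (0 points).
  x = 9: rhs = 14, matching y values: none (0 points).
  x = 10: rhs = 15, matching y values: none (0 points).
  x = 11: rhs = 0, matching y values: 0 (1 points).
  x = 12: rhs = 13, matching y values: none (0 points).
  x = 13: rhs = 3, matching y values: none (0 points).
  x = 14: rhs = 14, matching y values: none (0 points).
  x = 15: rhs = 14, matching y values: none (0 points).
  x = 16: rhs = 9, matching y values: 3, 16 (2 points).
  x = 17: rhs = 5, matching y values: 9, 10 (2 points).
  x = 18: rhs = 8, matching y values: none (0 points).
Total affine count: 15.
Full point count |E(F_19)| = 15 + 1 = 16.
Hasse bound: |16 − (19+1)| = |-4| = 4 ≤ 2√19 ≈ 8.7178 ✓.


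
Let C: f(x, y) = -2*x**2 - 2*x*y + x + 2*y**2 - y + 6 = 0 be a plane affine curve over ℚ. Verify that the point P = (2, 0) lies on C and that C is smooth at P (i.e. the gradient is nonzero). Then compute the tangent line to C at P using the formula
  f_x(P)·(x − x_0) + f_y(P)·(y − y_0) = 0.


Tangent line at P: -7*x - 5*y + 14 = 0.

Step 1: f(2, 0) = 0, so P lies on C.
Step 2: partial derivatives
  f_x(x, y) = -4*x - 2*y + 1, f_y(x, y) = -2*x + 4*y - 1.
  f_x(P) = -7, f_y(P) = -5 (gradient nonzero, so P is smooth).
Step 3: tangent line at P: -7·(x − 2) + -5·(y − 0) = 0.
Expanding: -7*x - 5*y + 14 = 0.


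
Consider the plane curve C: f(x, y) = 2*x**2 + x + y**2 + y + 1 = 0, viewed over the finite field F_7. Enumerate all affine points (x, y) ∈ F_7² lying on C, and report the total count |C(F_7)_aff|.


Affine F_7-points: {(0, 2), (0, 4), (3, 2), (3, 4), (4, 3), (5, 0), (5, 6), (6, 3)}; count = 8.

For each of the 49 pairs (x, y) ∈ F_7², evaluate f(x, y) mod 7. Record the zeros.
  x = 0: [0↦1, 1↦3, 2↦0, 3↦6, 4↦0, 5↦3, 6↦1]  zeros at y ∈ {2, 4}
  x = 1: [0↦4, 1↦6, 2↦3, 3↦2, 4↦3, 5↦6, 6↦4]  zeros at y ∈ ∅
  x = 2: [0↦4, 1↦6, 2↦3, 3↦2, 4↦3, 5↦6, 6↦4]  zeros at y ∈ ∅
  x = 3: [0↦1, 1↦3, 2↦0, 3↦6, 4↦0, 5↦3, 6↦1]  zeros at y ∈ {2, 4}
  x = 4: [0↦2, 1↦4, 2↦1, 3↦0, 4↦1, 5↦4, 6↦2]  zeros at y ∈ {3}
  x = 5: [0↦0, 1↦2, 2↦6, 3↦5, 4↦6, 5↦2, 6↦0]  zeros at y ∈ {0, 6}
  x = 6: [0↦2, 1↦4, 2↦1, 3↦0, 4↦1, 5↦4, 6↦2]  zeros at y ∈ {3}
Collecting zeros: affine points = {(0, 2), (0, 4), (3, 2), (3, 4), (4, 3), (5, 0), (5, 6), (6, 3)}.
Total count |C(F_7)_aff| = 8.


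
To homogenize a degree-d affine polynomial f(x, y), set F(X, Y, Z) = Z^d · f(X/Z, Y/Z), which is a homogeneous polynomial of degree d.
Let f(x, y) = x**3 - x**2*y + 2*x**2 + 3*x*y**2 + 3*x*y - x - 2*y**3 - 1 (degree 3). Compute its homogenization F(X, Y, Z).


F(X, Y, Z) = X**3 - X**2*Y + 2*X**2*Z + 3*X*Y**2 + 3*X*Y*Z - X*Z**2 - 2*Y**3 - Z**3

deg(f) = 3.
Substitute x = X/Z, y = Y/Z into f, then multiply by Z^3.
  monomial 1·x^3·y^0 ↦ 1·X^3·Y^0·Z^0.
  monomial -1·x^2·y^1 ↦ -1·X^2·Y^1·Z^0.
  monomial 2·x^2·y^0 ↦ 2·X^2·Y^0·Z^1.
  monomial 3·x^1·y^2 ↦ 3·X^1·Y^2·Z^0.
  monomial 3·x^1·y^1 ↦ 3·X^1·Y^1·Z^1.
  monomial -1·x^1·y^0 ↦ -1·X^1·Y^0·Z^2.
  monomial -2·x^0·y^3 ↦ -2·X^0·Y^3·Z^0.
  monomial -1·x^0·y^0 ↦ -1·X^0·Y^0·Z^3.
Collecting: F(X, Y, Z) = X**3 - X**2*Y + 2*X**2*Z + 3*X*Y**2 + 3*X*Y*Z - X*Z**2 - 2*Y**3 - Z**3.


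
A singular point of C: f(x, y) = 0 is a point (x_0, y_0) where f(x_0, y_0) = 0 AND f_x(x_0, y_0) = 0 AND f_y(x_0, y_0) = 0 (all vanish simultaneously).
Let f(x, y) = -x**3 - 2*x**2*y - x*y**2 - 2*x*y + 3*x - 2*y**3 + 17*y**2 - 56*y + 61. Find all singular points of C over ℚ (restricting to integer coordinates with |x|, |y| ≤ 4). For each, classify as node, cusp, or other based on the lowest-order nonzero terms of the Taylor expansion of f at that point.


Singular points: {(-2, 3)}; classification: cusp.

Compute partial derivatives:
  f_x = -3*x**2 - 4*x*y - y**2 - 2*y + 3.
  f_y = -2*x**2 - 2*x*y - 2*x - 6*y**2 + 34*y - 56.
Scan x_0 ∈ {−4, ..., 4}. For each x_0, f_y(x_0, y) is a polynomial in y; find its integer roots y ∈ {−4, ..., 4}, then test f_x and f at those candidates.
  x = -4: f_y(-4, y) = -6*y**2 + 42*y - 80; no integer root y with |y| ≤ 4.
  x = -3: f_y(-3, y) = -6*y**2 + 40*y - 68; no integer root y with |y| ≤ 4.
  x = -2: f_y(-2, y) = -6*y**2 + 38*y - 60; vanishes at y ∈ {3}. (-2, 3): f_x = 0, f = 0 — SINGULAR.
  x = -1: f_y(-1, y) = -6*y**2 + 36*y - 56; no integer root y with |y| ≤ 4.
  x = 0: f_y(0, y) = -6*y**2 + 34*y - 56; no integer root y with |y| ≤ 4.
  x = 1: f_y(1, y) = -6*y**2 + 32*y - 60; no integer root y with |y| ≤ 4.
  x = 2: f_y(2, y) = -6*y**2 + 30*y - 68; no integer root y with |y| ≤ 4.
  x = 3: f_y(3, y) = -6*y**2 + 28*y - 80; no integer root y with |y| ≤ 4.
  x = 4: f_y(4, y) = -6*y**2 + 26*y - 96; no integer root y with |y| ≤ 4.
Only singular point on the grid: (-2, 3).
Classify: substitute x = -2 + u, y = 3 + v and expand: f = -u**3 - 2*u**2*v - u*v**2 - 2*v**3 + v**2.
No constant or linear terms (consistent with a singular point). Quadratic part: v**2. Cubic part: -u**3 - 2*u**2*v - u*v**2 - 2*v**3.
The quadratic part v**2 is a perfect square, so there is a single (double) tangent line v = 0, i.e. y = 3. Restricting the cubic part to that line (v = 0) leaves -u**3 ≠ 0, so f is not divisible by v and the branch is v² ≈ u**3 to lowest order — this is a cusp.
Classification: cusp.


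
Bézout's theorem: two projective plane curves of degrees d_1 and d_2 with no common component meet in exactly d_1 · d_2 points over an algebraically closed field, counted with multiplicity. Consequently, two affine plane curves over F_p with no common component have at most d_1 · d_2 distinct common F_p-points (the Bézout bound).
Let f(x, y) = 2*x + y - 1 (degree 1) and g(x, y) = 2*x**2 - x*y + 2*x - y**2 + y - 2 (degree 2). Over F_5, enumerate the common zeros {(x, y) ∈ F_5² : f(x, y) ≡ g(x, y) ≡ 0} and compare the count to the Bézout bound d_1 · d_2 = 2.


Common zeros: {(4, 3)}; count = 1; Bézout bound = 2.

deg(f) = 1, deg(g) = 2, so Bézout bound = 2.
Scan x ∈ F_5. For each x, list the y ∈ F_5 with f(x, y) ≡ 0 and those with g(x, y) ≡ 0 (mod 5); the common zeros in that column are the intersection.
  x = 0: f ≡ 0 at y ∈ {1}; g ≡ 0 at y ∈ ∅; common: ∅.
  x = 1: f ≡ 0 at y ∈ {4}; g ≡ 0 at y ∈ ∅; common: ∅.
  x = 2: f ≡ 0 at y ∈ {2}; g ≡ 0 at y ∈ {0, 4}; common: ∅.
  x = 3: f ≡ 0 at y ∈ {0}; g ≡ 0 at y ∈ ∅; common: ∅.
  x = 4: f ≡ 0 at y ∈ {3}; g ≡ 0 at y ∈ {3, 4}; common: {3}.
Collecting: common zeros = {(4, 3)}, so the count is 1.
Comparison with the Bézout bound: 1 ≤ 2 = deg(f)·deg(g), as expected for curves with no common component (the affine F_5-count falls short of the bound because intersections may lie at infinity, over extension fields, or carry multiplicity).


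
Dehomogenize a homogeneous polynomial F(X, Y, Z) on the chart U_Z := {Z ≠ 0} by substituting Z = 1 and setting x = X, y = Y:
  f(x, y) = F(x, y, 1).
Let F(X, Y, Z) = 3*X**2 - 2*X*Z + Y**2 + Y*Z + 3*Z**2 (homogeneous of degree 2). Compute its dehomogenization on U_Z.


f(x, y) = 3*x**2 - 2*x + y**2 + y + 3

On U_Z we set Z = 1. Each monomial c·X^i·Y^j·Z^k in F becomes c·x^i·y^j·1^k = c·x^i·y^j.
Substituting Z = 1: F(X, Y, 1) = 3*x**2 - 2*x + y**2 + y + 3.
Note: deg(f) ≤ deg(F) = 2; strict inequality happens when F is divisible by Z (lost terms).


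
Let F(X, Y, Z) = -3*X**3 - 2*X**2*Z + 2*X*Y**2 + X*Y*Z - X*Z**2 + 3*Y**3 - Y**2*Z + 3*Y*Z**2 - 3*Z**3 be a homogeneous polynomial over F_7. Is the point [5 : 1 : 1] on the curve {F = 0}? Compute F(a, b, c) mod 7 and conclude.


F(5,1,1) ≡ 0 (mod 7); P is on the curve.

Evaluate F(5, 1, 1) term-by-term (mod 7).
  -3*X**3 ↦ -3·125·1·1 = -375
  -2*X**2*Z ↦ -2·25·1·1 = -50
  2*X*Y**2 ↦ 2·5·1·1 = 10
  X*Y*Z ↦ 1·5·1·1 = 5
  -X*Z**2 ↦ -1·5·1·1 = -5
  3*Y**3 ↦ 3·1·1·1 = 3
  -Y**2*Z ↦ -1·1·1·1 = -1
  3*Y*Z**2 ↦ 3·1·1·1 = 3
  -3*Z**3 ↦ -3·1·1·1 = -3
Sum: F(5, 1, 1) = (-375) + (-50) + (10) + (5) + (-5) + (3) + (-1) + (3) + (-3) = -413.
Reducing mod 7: -413 ≡ 0 (mod 7).
Since F(a, b, c) ≡ 0 (mod 7), P lies on the curve.


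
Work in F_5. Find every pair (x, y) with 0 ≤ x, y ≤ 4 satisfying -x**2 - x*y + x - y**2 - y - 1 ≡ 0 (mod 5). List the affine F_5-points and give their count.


Affine F_5-points: {(1, 4)}; count = 1.

For each of the 25 pairs (x, y) ∈ F_5², evaluate f(x, y) mod 5. Record the zeros.
  x = 0: [0↦4, 1↦2, 2↦3, 3↦2, 4↦4]  zeros at y ∈ ∅
  x = 1: [0↦4, 1↦1, 2↦1, 3↦4, 4↦0]  zeros at y ∈ {4}
  x = 2: [0↦2, 1↦3, 2↦2, 3↦4, 4↦4]  zeros at y ∈ ∅
  x = 3: [0↦3, 1↦3, 2↦1, 3↦2, 4↦1]  zeros at y ∈ ∅
  x = 4: [0↦2, 1↦1, 2↦3, 3↦3, 4↦1]  zeros at y ∈ ∅
Collecting zeros: affine points = {(1, 4)}.
Total count |C(F_5)_aff| = 1.


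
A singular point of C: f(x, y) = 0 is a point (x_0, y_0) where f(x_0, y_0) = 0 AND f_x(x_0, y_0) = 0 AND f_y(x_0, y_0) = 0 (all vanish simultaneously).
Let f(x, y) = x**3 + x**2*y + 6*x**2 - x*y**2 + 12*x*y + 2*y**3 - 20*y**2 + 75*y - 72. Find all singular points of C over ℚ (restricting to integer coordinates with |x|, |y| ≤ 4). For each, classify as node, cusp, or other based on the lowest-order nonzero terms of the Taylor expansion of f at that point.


Singular points: {(-3, 3)}; classification: cusp.

Compute partial derivatives:
  f_x = 3*x**2 + 2*x*y + 12*x - y**2 + 12*y.
  f_y = x**2 - 2*x*y + 12*x + 6*y**2 - 40*y + 75.
Scan x_0 ∈ {−4, ..., 4}. For each x_0, f_y(x_0, y) is a polynomial in y; find its integer roots y ∈ {−4, ..., 4}, then test f_x and f at those candidates.
  x = -4: f_y(-4, y) = 6*y**2 - 32*y + 43; no integer root y with |y| ≤ 4.
  x = -3: f_y(-3, y) = 6*y**2 - 34*y + 48; vanishes at y ∈ {3}. (-3, 3): f_x = 0, f = 0 — SINGULAR.
  x = -2: f_y(-2, y) = 6*y**2 - 36*y + 55; no integer root y with |y| ≤ 4.
  x = -1: f_y(-1, y) = 6*y**2 - 38*y + 64; no integer root y with |y| ≤ 4.
  x = 0: f_y(0, y) = 6*y**2 - 40*y + 75; no integer root y with |y| ≤ 4.
  x = 1: f_y(1, y) = 6*y**2 - 42*y + 88; no integer root y with |y| ≤ 4.
  x = 2: f_y(2, y) = 6*y**2 - 44*y + 103; no integer root y with |y| ≤ 4.
  x = 3: f_y(3, y) = 6*y**2 - 46*y + 120; no integer root y with |y| ≤ 4.
  x = 4: f_y(4, y) = 6*y**2 - 48*y + 139; no integer root y with |y| ≤ 4.
Only singular point on the grid: (-3, 3).
Classify: substitute x = -3 + u, y = 3 + v and expand: f = u**3 + u**2*v - u*v**2 + 2*v**3 + v**2.
No constant or linear terms (consistent with a singular point). Quadratic part: v**2. Cubic part: u**3 + u**2*v - u*v**2 + 2*v**3.
The quadratic part v**2 is a perfect square, so there is a single (double) tangent line v = 0, i.e. y = 3. Restricting the cubic part to that line (v = 0) leaves u**3 ≠ 0, so f is not divisible by v and the branch is v² ≈ -u**3 to lowest order — this is a cusp.
Classification: cusp.


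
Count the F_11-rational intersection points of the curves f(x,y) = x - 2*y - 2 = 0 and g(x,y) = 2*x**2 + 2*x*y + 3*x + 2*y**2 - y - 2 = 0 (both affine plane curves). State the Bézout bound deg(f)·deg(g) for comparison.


Common zeros: ∅; count = 0; Bézout bound = 2.

deg(f) = 1, deg(g) = 2, so Bézout bound = 2.
Scan x ∈ F_11. For each x, list the y ∈ F_11 with f(x, y) ≡ 0 and those with g(x, y) ≡ 0 (mod 11); the common zeros in that column are the intersection.
  x = 0: f ≡ 0 at y ∈ {10}; g ≡ 0 at y ∈ ∅; common: ∅.
  x = 1: f ≡ 0 at y ∈ {5}; g ≡ 0 at y ∈ ∅; common: ∅.
  x = 2: f ≡ 0 at y ∈ {0}; g ≡ 0 at y ∈ {5, 10}; common: ∅.
  x = 3: f ≡ 0 at y ∈ {6}; g ≡ 0 at y ∈ {4, 10}; common: ∅.
  x = 4: f ≡ 0 at y ∈ {1}; g ≡ 0 at y ∈ ∅; common: ∅.
  x = 5: f ≡ 0 at y ∈ {7}; g ≡ 0 at y ∈ ∅; common: ∅.
  x = 6: f ≡ 0 at y ∈ {2}; g ≡ 0 at y ∈ {0}; common: ∅.
  x = 7: f ≡ 0 at y ∈ {8}; g ≡ 0 at y ∈ {1, 9}; common: ∅.
  x = 8: f ≡ 0 at y ∈ {3}; g ≡ 0 at y ∈ {4, 5}; common: ∅.
  x = 9: f ≡ 0 at y ∈ {9}; g ≡ 0 at y ∈ {0, 8}; common: ∅.
  x = 10: f ≡ 0 at y ∈ {4}; g ≡ 0 at y ∈ {9}; common: ∅.
Collecting: common zeros = ∅, so the count is 0.
Comparison with the Bézout bound: 0 ≤ 2 = deg(f)·deg(g), as expected for curves with no common component (the affine F_11-count falls short of the bound because intersections may lie at infinity, over extension fields, or carry multiplicity).


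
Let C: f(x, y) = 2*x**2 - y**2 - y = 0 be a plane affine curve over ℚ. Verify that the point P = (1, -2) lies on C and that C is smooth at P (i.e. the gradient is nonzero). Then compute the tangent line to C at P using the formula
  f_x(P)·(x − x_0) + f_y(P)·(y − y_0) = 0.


Tangent line at P: 4*x + 3*y + 2 = 0.

Step 1: f(1, -2) = 0, so P lies on C.
Step 2: partial derivatives
  f_x(x, y) = 4*x, f_y(x, y) = -2*y - 1.
  f_x(P) = 4, f_y(P) = 3 (gradient nonzero, so P is smooth).
Step 3: tangent line at P: 4·(x − 1) + 3·(y − -2) = 0.
Expanding: 4*x + 3*y + 2 = 0.


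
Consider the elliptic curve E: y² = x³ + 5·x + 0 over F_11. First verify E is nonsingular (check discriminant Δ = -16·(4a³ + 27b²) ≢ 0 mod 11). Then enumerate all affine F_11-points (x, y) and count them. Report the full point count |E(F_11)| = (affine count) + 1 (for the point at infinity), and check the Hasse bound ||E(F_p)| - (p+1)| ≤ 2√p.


Affine points = {(0, 0), (3, 3), (3, 8), (6, 2), (6, 9), (7, 2), (7, 9), (9, 2), (9, 9), (10, 4), (10, 7)}; affine count = 11; |E(F_11)| = 12.

Discriminant check: Δ ∝ 4a³ + 27b² = 4·5³ + 27·0² = 4·125 + 27·0 ≡ 5 (mod 11). Nonzero ⇒ E is nonsingular.
For each x ∈ F_11, compute rhs = x³ + 5·x + 0 mod 11, then count y ∈ F_11 with y² ≡ rhs.
  x = 0: rhs = 0, matching y values: 0 (1 points).
  x = 1: rhs = 6, matching y values: none (0 points).
  x = 2: rhs = 7, matching y values: none (0 points).
  x = 3: rhs = 9, matching y values: 3, 8 (2 points).
  x = 4: rhs = 7, matching y values: none (0 points).
  x = 5: rhs = 7, matching y values: none (0 points).
  x = 6: rhs = 4, matching y values: 2, 9 (2 points).
  x = 7: rhs = 4, matching y values: 2, 9 (2 points).
  x = 8: rhs = 2, matching y values: none (0 points).
  x = 9: rhs = 4, matching y values: 2, 9 (2 points).
  x = 10: rhs = 5, matching y values: 4, 7 (2 points).
Total affine count: 11.
Full point count |E(F_11)| = 11 + 1 = 12.
Hasse bound: |12 − (11+1)| = |0| = 0 ≤ 2√11 ≈ 6.6332 ✓.


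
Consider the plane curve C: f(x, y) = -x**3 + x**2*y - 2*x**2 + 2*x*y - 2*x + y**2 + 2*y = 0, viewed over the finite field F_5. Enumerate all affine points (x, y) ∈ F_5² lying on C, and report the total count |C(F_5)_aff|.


Affine F_5-points: {(0, 0), (0, 3), (1, 0), (2, 0)}; count = 4.

For each of the 25 pairs (x, y) ∈ F_5², evaluate f(x, y) mod 5. Record the zeros.
  x = 0: [0↦0, 1↦3, 2↦3, 3↦0, 4↦4]  zeros at y ∈ {0, 3}
  x = 1: [0↦0, 1↦1, 2↦4, 3↦4, 4↦1]  zeros at y ∈ {0}
  x = 2: [0↦0, 1↦1, 2↦4, 3↦4, 4↦1]  zeros at y ∈ {0}
  x = 3: [0↦4, 1↦2, 2↦2, 3↦4, 4↦3]  zeros at y ∈ ∅
  x = 4: [0↦1, 1↦3, 2↦2, 3↦3, 4↦1]  zeros at y ∈ ∅
Collecting zeros: affine points = {(0, 0), (0, 3), (1, 0), (2, 0)}.
Total count |C(F_5)_aff| = 4.


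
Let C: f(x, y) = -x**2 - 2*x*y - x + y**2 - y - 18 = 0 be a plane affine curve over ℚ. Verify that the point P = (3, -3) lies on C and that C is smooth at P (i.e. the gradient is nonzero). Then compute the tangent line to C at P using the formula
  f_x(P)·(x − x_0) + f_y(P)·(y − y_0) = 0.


Tangent line at P: -x - 13*y - 36 = 0.

Step 1: f(3, -3) = 0, so P lies on C.
Step 2: partial derivatives
  f_x(x, y) = -2*x - 2*y - 1, f_y(x, y) = -2*x + 2*y - 1.
  f_x(P) = -1, f_y(P) = -13 (gradient nonzero, so P is smooth).
Step 3: tangent line at P: -1·(x − 3) + -13·(y − -3) = 0.
Expanding: -x - 13*y - 36 = 0.


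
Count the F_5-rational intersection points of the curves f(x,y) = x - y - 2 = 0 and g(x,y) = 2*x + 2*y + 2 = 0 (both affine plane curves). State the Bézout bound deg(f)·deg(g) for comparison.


Common zeros: {(3, 1)}; count = 1; Bézout bound = 1.

deg(f) = 1, deg(g) = 1, so Bézout bound = 1.
Scan x ∈ F_5. For each x, list the y ∈ F_5 with f(x, y) ≡ 0 and those with g(x, y) ≡ 0 (mod 5); the common zeros in that column are the intersection.
  x = 0: f ≡ 0 at y ∈ {3}; g ≡ 0 at y ∈ {4}; common: ∅.
  x = 1: f ≡ 0 at y ∈ {4}; g ≡ 0 at y ∈ {3}; common: ∅.
  x = 2: f ≡ 0 at y ∈ {0}; g ≡ 0 at y ∈ {2}; common: ∅.
  x = 3: f ≡ 0 at y ∈ {1}; g ≡ 0 at y ∈ {1}; common: {1}.
  x = 4: f ≡ 0 at y ∈ {2}; g ≡ 0 at y ∈ {0}; common: ∅.
Collecting: common zeros = {(3, 1)}, so the count is 1.
Comparison with the Bézout bound: 1 ≤ 1 = deg(f)·deg(g), as expected for curves with no common component (the bound is attained).


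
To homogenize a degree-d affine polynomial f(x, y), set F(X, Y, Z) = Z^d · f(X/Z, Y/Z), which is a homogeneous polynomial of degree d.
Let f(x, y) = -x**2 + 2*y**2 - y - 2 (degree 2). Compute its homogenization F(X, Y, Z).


F(X, Y, Z) = -X**2 + 2*Y**2 - Y*Z - 2*Z**2

deg(f) = 2.
Substitute x = X/Z, y = Y/Z into f, then multiply by Z^2.
  monomial -1·x^2·y^0 ↦ -1·X^2·Y^0·Z^0.
  monomial 2·x^0·y^2 ↦ 2·X^0·Y^2·Z^0.
  monomial -1·x^0·y^1 ↦ -1·X^0·Y^1·Z^1.
  monomial -2·x^0·y^0 ↦ -2·X^0·Y^0·Z^2.
Collecting: F(X, Y, Z) = -X**2 + 2*Y**2 - Y*Z - 2*Z**2.


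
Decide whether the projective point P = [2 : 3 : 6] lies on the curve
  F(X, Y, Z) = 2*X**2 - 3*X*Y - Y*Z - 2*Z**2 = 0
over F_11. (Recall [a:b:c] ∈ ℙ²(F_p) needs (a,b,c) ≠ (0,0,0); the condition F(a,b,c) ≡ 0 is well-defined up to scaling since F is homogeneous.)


F(2,3,6) ≡ 10 (mod 11); P is NOT on the curve.

Evaluate F(2, 3, 6) term-by-term (mod 11).
  2*X**2 ↦ 2·4·1·1 = 8
  -3*X*Y ↦ -3·2·3·1 = -18
  -Y*Z ↦ -1·1·3·6 = -18
  -2*Z**2 ↦ -2·1·1·36 = -72
Sum: F(2, 3, 6) = (8) + (-18) + (-18) + (-72) = -100.
Reducing mod 11: -100 ≡ 10 (mod 11).
Since F(a, b, c) ≡ 10 ≠ 0 (mod 11), P does NOT lie on the curve.


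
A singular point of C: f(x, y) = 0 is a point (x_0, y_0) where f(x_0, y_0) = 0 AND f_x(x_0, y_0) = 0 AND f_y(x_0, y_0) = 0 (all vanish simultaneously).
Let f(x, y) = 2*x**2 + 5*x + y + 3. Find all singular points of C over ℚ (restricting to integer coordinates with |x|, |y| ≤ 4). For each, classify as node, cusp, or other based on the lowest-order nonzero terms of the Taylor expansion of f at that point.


No singular points in the scanned grid; C is smooth there.

Compute partial derivatives:
  f_x = 4*x + 5.
  f_y = 1.
f_y = 1 is a nonzero constant, so f_y never vanishes: no point (x, y) can satisfy f = f_x = f_y = 0. In particular no (x, y) ∈ {−4, ..., 4}² is singular; the curve is smooth.


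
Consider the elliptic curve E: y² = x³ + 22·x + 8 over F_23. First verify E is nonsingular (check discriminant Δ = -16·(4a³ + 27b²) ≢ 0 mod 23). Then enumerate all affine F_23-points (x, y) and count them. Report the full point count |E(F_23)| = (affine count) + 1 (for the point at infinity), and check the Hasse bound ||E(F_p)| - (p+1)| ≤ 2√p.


Affine points = {(0, 10), (0, 13), (1, 10), (1, 13), (3, 3), (3, 20), (5, 6), (5, 17), (8, 11), (8, 12), (10, 3), (10, 20), (14, 1), (14, 22), (18, 7), (18, 16), (21, 5), (21, 18), (22, 10), (22, 13)}; affine count = 20; |E(F_23)| = 21.

Discriminant check: Δ ∝ 4a³ + 27b² = 4·22³ + 27·8² = 4·10648 + 27·64 ≡ 22 (mod 23). Nonzero ⇒ E is nonsingular.
For each x ∈ F_23, compute rhs = x³ + 22·x + 8 mod 23, then count y ∈ F_23 with y² ≡ rhs.
  x = 0: rhs = 8, matching y values: 10, 13 (2 points).
  x = 1: rhs = 8, matching y values: 10, 13 (2 points).
  x = 2: rhs = 14, matching y values: none (0 points).
  x = 3: rhs = 9, matching y values: 3, 20 (2 points).
  x = 4: rhs = 22, matching y values: none (0 points).
  x = 5: rhs = 13, matching y values: 6, 17 (2 points).
  x = 6: rhs = 11, matching y values: none (0 points).
  x = 7: rhs = 22, matching y values: none (0 points).
  x = 8: rhs = 6, matching y values: 11, 12 (2 points).
  x = 9: rhs = 15, matching y values: none (0 points).
  x = 10: rhs = 9, matching y values: 3, 20 (2 points).
  x = 11: rhs = 17, matching y values: none (0 points).
  x = 12: rhs = 22, matching y values: none (0 points).
  x = 13: rhs = 7, matching y values: none (0 points).
  x = 14: rhs = 1, matching y values: 1, 22 (2 points).
  x = 15: rhs = 10, matching y values: none (0 points).
  x = 16: rhs = 17, matching y values: none (0 points).
  x = 17: rhs = 5, matching y values: none (0 points).
  x = 18: rhs = 3, matching y values: 7, 16 (2 points).
  x = 19: rhs = 17, matching y values: none (0 points).
  x = 20: rhs = 7, matching y values: none (0 points).
  x = 21: rhs = 2, matching y values: 5, 18 (2 points).
  x = 22: rhs = 8, matching y values: 10, 13 (2 points).
Total affine count: 20.
Full point count |E(F_23)| = 20 + 1 = 21.
Hasse bound: |21 − (23+1)| = |-3| = 3 ≤ 2√23 ≈ 9.5917 ✓.


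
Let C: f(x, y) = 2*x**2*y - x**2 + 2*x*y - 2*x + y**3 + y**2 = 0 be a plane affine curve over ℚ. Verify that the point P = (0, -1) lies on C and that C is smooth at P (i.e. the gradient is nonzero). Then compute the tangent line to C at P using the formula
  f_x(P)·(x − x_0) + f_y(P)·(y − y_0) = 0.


Tangent line at P: -4*x + y + 1 = 0.

Step 1: f(0, -1) = 0, so P lies on C.
Step 2: partial derivatives
  f_x(x, y) = 4*x*y - 2*x + 2*y - 2, f_y(x, y) = 2*x**2 + 2*x + 3*y**2 + 2*y.
  f_x(P) = -4, f_y(P) = 1 (gradient nonzero, so P is smooth).
Step 3: tangent line at P: -4·(x − 0) + 1·(y − -1) = 0.
Expanding: -4*x + y + 1 = 0.


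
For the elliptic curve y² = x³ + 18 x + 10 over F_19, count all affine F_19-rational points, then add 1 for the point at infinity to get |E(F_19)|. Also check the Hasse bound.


Affine points = {(2, 4), (2, 15), (5, 4), (5, 15), (6, 7), (6, 12), (7, 2), (7, 17), (8, 1), (8, 18), (11, 0), (12, 4), (12, 15), (13, 3), (13, 16), (14, 2), (14, 17), (15, 8), (15, 11), (16, 9), (16, 10), (17, 2), (17, 17)}; affine count = 23; |E(F_19)| = 24.

Discriminant check: Δ ∝ 4a³ + 27b² = 4·18³ + 27·10² = 4·5832 + 27·100 ≡ 17 (mod 19). Nonzero ⇒ E is nonsingular.
For each x ∈ F_19, compute rhs = x³ + 18·x + 10 mod 19, then count y ∈ F_19 with y² ≡ rhs.
  x = 0: rhs = 10, matching y values: none (0 points).
  x = 1: rhs = 10, matching y values: none (0 points).
  x = 2: rhs = 16, matching y values: 4, 15 (2 points).
  x = 3: rhs = 15, matching y values: none (0 points).
  x = 4: rhs = 13, matching y values: none (0 points).
  x = 5: rhs = 16, matching y values: 4, 15 (2 points).
  x = 6: rhs = 11, matching y values: 7, 12 (2 points).
  x = 7: rhs = 4, matching y values: 2, 17 (2 points).
  x = 8: rhs = 1, matching y values: 1, 18 (2 points).
  x = 9: rhs = 8, matching y values: none (0 points).
  x = 10: rhs = 12, matching y values: none (0 points).
  x = 11: rhs = 0, matching y values: 0 (1 points).
  x = 12: rhs = 16, matching y values: 4, 15 (2 points).
  x = 13: rhs = 9, matching y values: 3, 16 (2 points).
  x = 14: rhs = 4, matching y values: 2, 17 (2 points).
  x = 15: rhs = 7, matching y values: 8, 11 (2 points).
  x = 16: rhs = 5, matching y values: 9, 10 (2 points).
  x = 17: rhs = 4, matching y values: 2, 17 (2 points).
  x = 18: rhs = 10, matching y values: none (0 points).
Total affine count: 23.
Full point count |E(F_19)| = 23 + 1 = 24.
Hasse bound: |24 − (19+1)| = |4| = 4 ≤ 2√19 ≈ 8.7178 ✓.


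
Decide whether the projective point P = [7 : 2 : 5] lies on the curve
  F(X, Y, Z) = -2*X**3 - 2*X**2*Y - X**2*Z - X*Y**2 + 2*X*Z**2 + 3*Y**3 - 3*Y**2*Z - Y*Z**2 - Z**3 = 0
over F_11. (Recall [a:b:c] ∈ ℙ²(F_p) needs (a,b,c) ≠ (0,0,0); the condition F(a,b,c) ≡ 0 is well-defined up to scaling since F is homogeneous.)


F(7,2,5) ≡ 7 (mod 11); P is NOT on the curve.

Evaluate F(7, 2, 5) term-by-term (mod 11).
  -2*X**3 ↦ -2·343·1·1 = -686
  -2*X**2*Y ↦ -2·49·2·1 = -196
  -X**2*Z ↦ -1·49·1·5 = -245
  -X*Y**2 ↦ -1·7·4·1 = -28
  2*X*Z**2 ↦ 2·7·1·25 = 350
  3*Y**3 ↦ 3·1·8·1 = 24
  -3*Y**2*Z ↦ -3·1·4·5 = -60
  -Y*Z**2 ↦ -1·1·2·25 = -50
  -Z**3 ↦ -1·1·1·125 = -125
Sum: F(7, 2, 5) = (-686) + (-196) + (-245) + (-28) + (350) + (24) + (-60) + (-50) + (-125) = -1016.
Reducing mod 11: -1016 ≡ 7 (mod 11).
Since F(a, b, c) ≡ 7 ≠ 0 (mod 11), P does NOT lie on the curve.


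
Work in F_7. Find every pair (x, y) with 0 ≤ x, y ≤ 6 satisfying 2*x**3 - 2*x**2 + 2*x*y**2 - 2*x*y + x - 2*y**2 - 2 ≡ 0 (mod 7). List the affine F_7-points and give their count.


Affine F_7-points: {(1, 3), (2, 3), (2, 6), (3, 1), (3, 4), (4, 0), (4, 6), (5, 0), (5, 3), (6, 0), (6, 4)}; count = 11.

For each of the 49 pairs (x, y) ∈ F_7², evaluate f(x, y) mod 7. Record the zeros.
  x = 0: [0↦5, 1↦3, 2↦4, 3↦1, 4↦1, 5↦4, 6↦3]  zeros at y ∈ ∅
  x = 1: [0↦6, 1↦4, 2↦2, 3↦0, 4↦5, 5↦3, 6↦1]  zeros at y ∈ {3}
  x = 2: [0↦1, 1↦6, 2↦1, 3↦0, 4↦3, 5↦3, 6↦0]  zeros at y ∈ {3, 6}
  x = 3: [0↦2, 1↦0, 2↦6, 3↦6, 4↦0, 5↦2, 6↦5]  zeros at y ∈ {1, 4}
  x = 4: [0↦0, 1↦5, 2↦1, 3↦2, 4↦1, 5↦5, 6↦0]  zeros at y ∈ {0, 6}
  x = 5: [0↦0, 1↦5, 2↦5, 3↦0, 4↦4, 5↦3, 6↦4]  zeros at y ∈ {0, 3}
  x = 6: [0↦0, 1↦5, 2↦2, 3↦5, 4↦0, 5↦1, 6↦1]  zeros at y ∈ {0, 4}
Collecting zeros: affine points = {(1, 3), (2, 3), (2, 6), (3, 1), (3, 4), (4, 0), (4, 6), (5, 0), (5, 3), (6, 0), (6, 4)}.
Total count |C(F_7)_aff| = 11.


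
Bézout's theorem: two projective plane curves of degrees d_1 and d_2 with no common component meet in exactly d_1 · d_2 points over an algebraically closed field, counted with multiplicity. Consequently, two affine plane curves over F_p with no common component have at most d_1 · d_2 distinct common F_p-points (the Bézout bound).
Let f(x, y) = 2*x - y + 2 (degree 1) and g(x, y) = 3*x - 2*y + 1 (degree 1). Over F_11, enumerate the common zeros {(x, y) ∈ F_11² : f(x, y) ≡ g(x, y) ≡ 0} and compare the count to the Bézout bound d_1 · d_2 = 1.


Common zeros: {(8, 7)}; count = 1; Bézout bound = 1.

deg(f) = 1, deg(g) = 1, so Bézout bound = 1.
Scan x ∈ F_11. For each x, list the y ∈ F_11 with f(x, y) ≡ 0 and those with g(x, y) ≡ 0 (mod 11); the common zeros in that column are the intersection.
  x = 0: f ≡ 0 at y ∈ {2}; g ≡ 0 at y ∈ {6}; common: ∅.
  x = 1: f ≡ 0 at y ∈ {4}; g ≡ 0 at y ∈ {2}; common: ∅.
  x = 2: f ≡ 0 at y ∈ {6}; g ≡ 0 at y ∈ {9}; common: ∅.
  x = 3: f ≡ 0 at y ∈ {8}; g ≡ 0 at y ∈ {5}; common: ∅.
  x = 4: f ≡ 0 at y ∈ {10}; g ≡ 0 at y ∈ {1}; common: ∅.
  x = 5: f ≡ 0 at y ∈ {1}; g ≡ 0 at y ∈ {8}; common: ∅.
  x = 6: f ≡ 0 at y ∈ {3}; g ≡ 0 at y ∈ {4}; common: ∅.
  x = 7: f ≡ 0 at y ∈ {5}; g ≡ 0 at y ∈ {0}; common: ∅.
  x = 8: f ≡ 0 at y ∈ {7}; g ≡ 0 at y ∈ {7}; common: {7}.
  x = 9: f ≡ 0 at y ∈ {9}; g ≡ 0 at y ∈ {3}; common: ∅.
  x = 10: f ≡ 0 at y ∈ {0}; g ≡ 0 at y ∈ {10}; common: ∅.
Collecting: common zeros = {(8, 7)}, so the count is 1.
Comparison with the Bézout bound: 1 ≤ 1 = deg(f)·deg(g), as expected for curves with no common component (the bound is attained).


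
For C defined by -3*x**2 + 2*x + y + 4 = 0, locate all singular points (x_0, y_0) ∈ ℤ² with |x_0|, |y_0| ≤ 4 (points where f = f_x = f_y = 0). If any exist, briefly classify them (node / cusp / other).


No singular points in the scanned grid; C is smooth there.

Compute partial derivatives:
  f_x = 2 - 6*x.
  f_y = 1.
f_y = 1 is a nonzero constant, so f_y never vanishes: no point (x, y) can satisfy f = f_x = f_y = 0. In particular no (x, y) ∈ {−4, ..., 4}² is singular; the curve is smooth.


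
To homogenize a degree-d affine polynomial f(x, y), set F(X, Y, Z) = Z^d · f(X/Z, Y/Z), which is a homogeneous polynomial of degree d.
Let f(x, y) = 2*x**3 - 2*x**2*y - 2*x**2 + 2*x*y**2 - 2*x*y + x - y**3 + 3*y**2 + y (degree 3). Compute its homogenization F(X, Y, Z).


F(X, Y, Z) = 2*X**3 - 2*X**2*Y - 2*X**2*Z + 2*X*Y**2 - 2*X*Y*Z + X*Z**2 - Y**3 + 3*Y**2*Z + Y*Z**2

deg(f) = 3.
Substitute x = X/Z, y = Y/Z into f, then multiply by Z^3.
  monomial 2·x^3·y^0 ↦ 2·X^3·Y^0·Z^0.
  monomial -2·x^2·y^1 ↦ -2·X^2·Y^1·Z^0.
  monomial -2·x^2·y^0 ↦ -2·X^2·Y^0·Z^1.
  monomial 2·x^1·y^2 ↦ 2·X^1·Y^2·Z^0.
  monomial -2·x^1·y^1 ↦ -2·X^1·Y^1·Z^1.
  monomial 1·x^1·y^0 ↦ 1·X^1·Y^0·Z^2.
  monomial -1·x^0·y^3 ↦ -1·X^0·Y^3·Z^0.
  monomial 3·x^0·y^2 ↦ 3·X^0·Y^2·Z^1.
  monomial 1·x^0·y^1 ↦ 1·X^0·Y^1·Z^2.
Collecting: F(X, Y, Z) = 2*X**3 - 2*X**2*Y - 2*X**2*Z + 2*X*Y**2 - 2*X*Y*Z + X*Z**2 - Y**3 + 3*Y**2*Z + Y*Z**2.


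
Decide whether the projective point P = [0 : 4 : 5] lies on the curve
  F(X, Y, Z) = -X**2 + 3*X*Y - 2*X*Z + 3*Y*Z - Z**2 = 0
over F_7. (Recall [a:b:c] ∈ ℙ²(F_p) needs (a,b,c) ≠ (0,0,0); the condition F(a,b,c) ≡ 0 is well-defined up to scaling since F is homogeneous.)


F(0,4,5) ≡ 0 (mod 7); P is on the curve.

Evaluate F(0, 4, 5) term-by-term (mod 7).
  -X**2 ↦ -1·0·1·1 = 0
  3*X*Y ↦ 3·0·4·1 = 0
  -2*X*Z ↦ -2·0·1·5 = 0
  3*Y*Z ↦ 3·1·4·5 = 60
  -Z**2 ↦ -1·1·1·25 = -25
Sum: F(0, 4, 5) = (0) + (0) + (0) + (60) + (-25) = 35.
Reducing mod 7: 35 ≡ 0 (mod 7).
Since F(a, b, c) ≡ 0 (mod 7), P lies on the curve.


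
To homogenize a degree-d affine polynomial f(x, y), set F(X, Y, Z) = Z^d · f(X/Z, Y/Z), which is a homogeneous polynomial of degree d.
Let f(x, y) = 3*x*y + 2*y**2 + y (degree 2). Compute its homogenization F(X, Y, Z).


F(X, Y, Z) = 3*X*Y + 2*Y**2 + Y*Z

deg(f) = 2.
Substitute x = X/Z, y = Y/Z into f, then multiply by Z^2.
  monomial 3·x^1·y^1 ↦ 3·X^1·Y^1·Z^0.
  monomial 2·x^0·y^2 ↦ 2·X^0·Y^2·Z^0.
  monomial 1·x^0·y^1 ↦ 1·X^0·Y^1·Z^1.
Collecting: F(X, Y, Z) = 3*X*Y + 2*Y**2 + Y*Z.
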